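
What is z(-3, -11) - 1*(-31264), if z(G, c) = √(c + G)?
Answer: 31264 + I*√14 ≈ 31264.0 + 3.7417*I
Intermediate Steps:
z(G, c) = √(G + c)
z(-3, -11) - 1*(-31264) = √(-3 - 11) - 1*(-31264) = √(-14) + 31264 = I*√14 + 31264 = 31264 + I*√14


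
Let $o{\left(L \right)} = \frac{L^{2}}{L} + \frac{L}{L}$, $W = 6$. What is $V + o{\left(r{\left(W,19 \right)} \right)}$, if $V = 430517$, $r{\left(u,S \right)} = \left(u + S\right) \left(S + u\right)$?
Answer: $431143$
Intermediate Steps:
$r{\left(u,S \right)} = \left(S + u\right)^{2}$ ($r{\left(u,S \right)} = \left(S + u\right) \left(S + u\right) = \left(S + u\right)^{2}$)
$o{\left(L \right)} = 1 + L$ ($o{\left(L \right)} = L + 1 = 1 + L$)
$V + o{\left(r{\left(W,19 \right)} \right)} = 430517 + \left(1 + \left(19 + 6\right)^{2}\right) = 430517 + \left(1 + 25^{2}\right) = 430517 + \left(1 + 625\right) = 430517 + 626 = 431143$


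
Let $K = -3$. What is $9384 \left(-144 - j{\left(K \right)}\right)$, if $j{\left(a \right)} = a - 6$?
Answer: $-1266840$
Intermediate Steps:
$j{\left(a \right)} = -6 + a$ ($j{\left(a \right)} = a - 6 = -6 + a$)
$9384 \left(-144 - j{\left(K \right)}\right) = 9384 \left(-144 - \left(-6 - 3\right)\right) = 9384 \left(-144 - -9\right) = 9384 \left(-144 + 9\right) = 9384 \left(-135\right) = -1266840$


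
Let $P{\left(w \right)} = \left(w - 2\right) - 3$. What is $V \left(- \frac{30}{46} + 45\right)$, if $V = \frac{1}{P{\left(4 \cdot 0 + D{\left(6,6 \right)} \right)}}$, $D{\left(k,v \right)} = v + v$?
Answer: $\frac{1020}{161} \approx 6.3354$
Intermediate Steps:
$D{\left(k,v \right)} = 2 v$
$P{\left(w \right)} = -5 + w$ ($P{\left(w \right)} = \left(-2 + w\right) - 3 = -5 + w$)
$V = \frac{1}{7}$ ($V = \frac{1}{-5 + \left(4 \cdot 0 + 2 \cdot 6\right)} = \frac{1}{-5 + \left(0 + 12\right)} = \frac{1}{-5 + 12} = \frac{1}{7} \approx 0.14286$)
$V \left(- \frac{30}{46} + 45\right) = \frac{- \frac{30}{46} + 45}{7} = \frac{\left(-30\right) \frac{1}{46} + 45}{7} = \frac{- \frac{15}{23} + 45}{7} = \frac{1}{7} \cdot \frac{1020}{23} = \frac{1020}{161}$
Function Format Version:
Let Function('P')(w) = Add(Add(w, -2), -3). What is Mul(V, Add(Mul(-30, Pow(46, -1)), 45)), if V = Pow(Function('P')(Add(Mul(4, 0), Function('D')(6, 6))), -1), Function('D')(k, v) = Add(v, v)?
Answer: Rational(1020, 161) ≈ 6.3354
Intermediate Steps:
Function('D')(k, v) = Mul(2, v)
Function('P')(w) = Add(-5, w) (Function('P')(w) = Add(Add(-2, w), -3) = Add(-5, w))
V = Rational(1, 7) (V = Pow(Add(-5, Add(Mul(4, 0), Mul(2, 6))), -1) = Pow(Add(-5, Add(0, 12)), -1) = Pow(Add(-5, 12), -1) = Pow(7, -1) = Rational(1, 7) ≈ 0.14286)
Mul(V, Add(Mul(-30, Pow(46, -1)), 45)) = Mul(Rational(1, 7), Add(Mul(-30, Pow(46, -1)), 45)) = Mul(Rational(1, 7), Add(Mul(-30, Rational(1, 46)), 45)) = Mul(Rational(1, 7), Add(Rational(-15, 23), 45)) = Mul(Rational(1, 7), Rational(1020, 23)) = Rational(1020, 161)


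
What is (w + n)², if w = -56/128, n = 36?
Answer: 323761/256 ≈ 1264.7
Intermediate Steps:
w = -7/16 (w = -56*1/128 = -7/16 ≈ -0.43750)
(w + n)² = (-7/16 + 36)² = (569/16)² = 323761/256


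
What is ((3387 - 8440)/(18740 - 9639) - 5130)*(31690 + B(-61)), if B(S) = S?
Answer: -1476858685107/9101 ≈ -1.6227e+8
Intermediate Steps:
((3387 - 8440)/(18740 - 9639) - 5130)*(31690 + B(-61)) = ((3387 - 8440)/(18740 - 9639) - 5130)*(31690 - 61) = (-5053/9101 - 5130)*31629 = -46693183/9101*31629 = -1476858685107/9101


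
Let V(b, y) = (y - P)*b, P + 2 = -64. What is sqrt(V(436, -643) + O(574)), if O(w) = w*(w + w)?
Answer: 2*sqrt(101845) ≈ 638.26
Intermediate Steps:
P = -66 (P = -2 - 64 = -66)
V(b, y) = b*(66 + y) (V(b, y) = (y - 1*(-66))*b = (y + 66)*b = (66 + y)*b = b*(66 + y))
O(w) = 2*w**2 (O(w) = w*(2*w) = 2*w**2)
sqrt(V(436, -643) + O(574)) = sqrt(436*(66 - 643) + 2*574**2) = sqrt(436*(-577) + 2*329476) = sqrt(-251572 + 658952) = sqrt(407380) = 2*sqrt(101845)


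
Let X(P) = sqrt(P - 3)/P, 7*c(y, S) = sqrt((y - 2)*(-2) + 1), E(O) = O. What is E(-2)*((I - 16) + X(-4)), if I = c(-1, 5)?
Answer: 32 + sqrt(7)*(-4 + 7*I)/14 ≈ 31.244 + 1.3229*I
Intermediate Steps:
c(y, S) = sqrt(5 - 2*y)/7 (c(y, S) = sqrt((y - 2)*(-2) + 1)/7 = sqrt((-2 + y)*(-2) + 1)/7 = sqrt((4 - 2*y) + 1)/7 = sqrt(5 - 2*y)/7)
I = sqrt(7)/7 (I = sqrt(5 - 2*(-1))/7 = sqrt(5 + 2)/7 = sqrt(7)/7 ≈ 0.37796)
X(P) = sqrt(-3 + P)/P
E(-2)*((I - 16) + X(-4)) = -2*((sqrt(7)/7 - 16) + sqrt(-3 - 4)/(-4)) = -2*((-16 + sqrt(7)/7) - I*sqrt(7)/4) = -2*(-16 + sqrt(7)/7 - I*sqrt(7)/4) = 32 - 2*sqrt(7)/7 + I*sqrt(7)/2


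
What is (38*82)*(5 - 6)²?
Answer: 3116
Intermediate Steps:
(38*82)*(5 - 6)² = 3116*(-1)² = 3116*1 = 3116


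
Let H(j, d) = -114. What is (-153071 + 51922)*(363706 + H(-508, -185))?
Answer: -36776967208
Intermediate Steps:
(-153071 + 51922)*(363706 + H(-508, -185)) = (-153071 + 51922)*(363706 - 114) = -101149*363592 = -36776967208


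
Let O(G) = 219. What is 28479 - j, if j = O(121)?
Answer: 28260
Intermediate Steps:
j = 219
28479 - j = 28479 - 1*219 = 28479 - 219 = 28260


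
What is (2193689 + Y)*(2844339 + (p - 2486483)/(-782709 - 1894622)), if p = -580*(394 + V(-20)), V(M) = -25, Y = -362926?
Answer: 13941699041748580256/2677331 ≈ 5.2073e+12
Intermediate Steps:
p = -214020 (p = -580*(394 - 25) = -580*369 = -214020)
(2193689 + Y)*(2844339 + (p - 2486483)/(-782709 - 1894622)) = (2193689 - 362926)*(2844339 + (-214020 - 2486483)/(-782709 - 1894622)) = 1830763*(2844339 - 2700503/(-2677331)) = 1830763*(2844339 - 2700503*(-1/2677331)) = 1830763*(2844339 + 2700503/2677331) = 1830763*(7615239679712/2677331) = 13941699041748580256/2677331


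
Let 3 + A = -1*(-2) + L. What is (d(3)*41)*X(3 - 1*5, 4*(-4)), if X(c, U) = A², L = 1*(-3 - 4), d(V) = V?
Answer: 7872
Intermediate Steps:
L = -7 (L = 1*(-7) = -7)
A = -8 (A = -3 + (-1*(-2) - 7) = -3 + (2 - 7) = -3 - 5 = -8)
X(c, U) = 64 (X(c, U) = (-8)² = 64)
(d(3)*41)*X(3 - 1*5, 4*(-4)) = (3*41)*64 = 123*64 = 7872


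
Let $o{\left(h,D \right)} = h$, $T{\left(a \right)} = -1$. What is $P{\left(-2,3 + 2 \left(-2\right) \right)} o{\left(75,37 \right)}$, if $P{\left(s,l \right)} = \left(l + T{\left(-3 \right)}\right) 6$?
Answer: $-900$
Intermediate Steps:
$P{\left(s,l \right)} = -6 + 6 l$ ($P{\left(s,l \right)} = \left(l - 1\right) 6 = \left(-1 + l\right) 6 = -6 + 6 l$)
$P{\left(-2,3 + 2 \left(-2\right) \right)} o{\left(75,37 \right)} = \left(-6 + 6 \left(3 + 2 \left(-2\right)\right)\right) 75 = \left(-6 + 6 \left(3 - 4\right)\right) 75 = \left(-6 + 6 \left(-1\right)\right) 75 = \left(-6 - 6\right) 75 = \left(-12\right) 75 = -900$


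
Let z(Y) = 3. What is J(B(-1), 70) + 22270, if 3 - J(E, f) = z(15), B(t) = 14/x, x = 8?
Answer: 22270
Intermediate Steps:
B(t) = 7/4 (B(t) = 14/8 = 14*(⅛) = 7/4)
J(E, f) = 0 (J(E, f) = 3 - 1*3 = 3 - 3 = 0)
J(B(-1), 70) + 22270 = 0 + 22270 = 22270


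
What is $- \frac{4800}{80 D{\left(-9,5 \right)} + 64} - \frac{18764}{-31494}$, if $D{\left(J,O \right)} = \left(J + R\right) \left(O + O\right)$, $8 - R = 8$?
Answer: $\frac{4454236}{3511581} \approx 1.2684$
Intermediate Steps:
$R = 0$ ($R = 8 - 8 = 0$)
$D{\left(J,O \right)} = 2 J O$ ($D{\left(J,O \right)} = \left(J + 0\right) \left(O + O\right) = J 2 O = 2 J O$)
$- \frac{4800}{80 D{\left(-9,5 \right)} + 64} - \frac{18764}{-31494} = - \frac{4800}{80 \cdot 2 \left(-9\right) 5 + 64} - \frac{18764}{-31494} = - \frac{4800}{80 \left(-90\right) + 64} - - \frac{9382}{15747} = - \frac{4800}{-7200 + 64} + \frac{9382}{15747} = - \frac{4800}{-7136} + \frac{9382}{15747} = \left(-4800\right) \left(- \frac{1}{7136}\right) + \frac{9382}{15747} = \frac{150}{223} + \frac{9382}{15747} = \frac{4454236}{3511581}$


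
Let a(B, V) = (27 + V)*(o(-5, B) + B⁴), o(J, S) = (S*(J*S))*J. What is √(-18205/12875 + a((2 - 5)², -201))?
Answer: I*√396236976923/515 ≈ 1222.3*I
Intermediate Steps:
o(J, S) = J²*S² (o(J, S) = (J*S²)*J = J²*S²)
a(B, V) = (27 + V)*(B⁴ + 25*B²) (a(B, V) = (27 + V)*((-5)²*B² + B⁴) = (27 + V)*(25*B² + B⁴) = (27 + V)*(B⁴ + 25*B²))
√(-18205/12875 + a((2 - 5)², -201)) = √(-18205/12875 + ((2 - 5)²)²*(675 + 25*(-201) + 27*((2 - 5)²)² - 201*(2 - 5)⁴)) = √(-18205*1/12875 + ((-3)²)²*(675 - 5025 + 27*((-3)²)² - 201*((-3)²)²)) = √(-3641/2575 + 9²*(675 - 5025 + 27*9² - 201*9²)) = √(-3641/2575 + 81*(675 - 5025 + 27*81 - 201*81)) = √(-3641/2575 + 81*(675 - 5025 + 2187 - 16281)) = √(-3641/2575 + 81*(-18444)) = √(-3641/2575 - 1493964) = √(-3846960941/2575) = I*√396236976923/515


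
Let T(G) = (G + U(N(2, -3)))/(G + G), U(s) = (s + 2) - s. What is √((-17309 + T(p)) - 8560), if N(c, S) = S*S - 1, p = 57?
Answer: I*√336186798/114 ≈ 160.84*I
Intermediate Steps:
N(c, S) = -1 + S² (N(c, S) = S² - 1 = -1 + S²)
U(s) = 2 (U(s) = (2 + s) - s = 2)
T(G) = (2 + G)/(2*G) (T(G) = (G + 2)/(G + G) = (2 + G)/((2*G)) = (2 + G)*(1/(2*G)) = (2 + G)/(2*G))
√((-17309 + T(p)) - 8560) = √((-17309 + (½)*(2 + 57)/57) - 8560) = √((-17309 + (½)*(1/57)*59) - 8560) = √((-17309 + 59/114) - 8560) = √(-1973167/114 - 8560) = √(-2949007/114) = I*√336186798/114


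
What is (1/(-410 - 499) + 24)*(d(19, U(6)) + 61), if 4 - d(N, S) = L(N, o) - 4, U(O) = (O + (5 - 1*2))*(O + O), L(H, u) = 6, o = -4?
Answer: 152705/101 ≈ 1511.9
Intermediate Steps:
U(O) = 2*O*(3 + O) (U(O) = (O + (5 - 2))*(2*O) = (O + 3)*(2*O) = (3 + O)*(2*O) = 2*O*(3 + O))
d(N, S) = 2 (d(N, S) = 4 - (6 - 4) = 4 - 1*2 = 4 - 2 = 2)
(1/(-410 - 499) + 24)*(d(19, U(6)) + 61) = (1/(-410 - 499) + 24)*(2 + 61) = (1/(-909) + 24)*63 = (-1/909 + 24)*63 = (21815/909)*63 = 152705/101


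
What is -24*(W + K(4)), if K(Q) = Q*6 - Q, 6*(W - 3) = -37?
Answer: -404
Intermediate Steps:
W = -19/6 (W = 3 + (1/6)*(-37) = 3 - 37/6 = -19/6 ≈ -3.1667)
K(Q) = 5*Q (K(Q) = 6*Q - Q = 5*Q)
-24*(W + K(4)) = -24*(-19/6 + 5*4) = -24*(-19/6 + 20) = -24*101/6 = -404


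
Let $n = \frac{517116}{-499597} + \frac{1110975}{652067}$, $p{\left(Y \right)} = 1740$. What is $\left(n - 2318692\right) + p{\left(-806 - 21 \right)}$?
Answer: $- \frac{754794896446768745}{325770716999} \approx -2.317 \cdot 10^{6}$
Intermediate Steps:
$n = \frac{217845498303}{325770716999}$ ($n = 517116 \left(- \frac{1}{499597}\right) + 1110975 \cdot \frac{1}{652067} = - \frac{517116}{499597} + \frac{1110975}{652067} = \frac{217845498303}{325770716999} \approx 0.66871$)
$\left(n - 2318692\right) + p{\left(-806 - 21 \right)} = \left(\frac{217845498303}{325770716999} - 2318692\right) + 1740 = - \frac{755361737494347005}{325770716999} + 1740 = - \frac{754794896446768745}{325770716999}$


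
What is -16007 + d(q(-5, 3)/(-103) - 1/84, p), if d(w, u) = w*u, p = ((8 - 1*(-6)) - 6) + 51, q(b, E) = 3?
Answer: -138513509/8652 ≈ -16009.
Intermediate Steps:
p = 59 (p = ((8 + 6) - 6) + 51 = (14 - 6) + 51 = 8 + 51 = 59)
d(w, u) = u*w
-16007 + d(q(-5, 3)/(-103) - 1/84, p) = -16007 + 59*(3/(-103) - 1/84) = -16007 + 59*(3*(-1/103) - 1*1/84) = -16007 + 59*(-3/103 - 1/84) = -16007 + 59*(-355/8652) = -16007 - 20945/8652 = -138513509/8652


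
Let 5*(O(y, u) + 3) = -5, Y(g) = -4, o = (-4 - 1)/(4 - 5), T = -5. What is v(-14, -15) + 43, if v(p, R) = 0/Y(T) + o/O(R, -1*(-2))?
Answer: 167/4 ≈ 41.750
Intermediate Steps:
o = 5 (o = -5/(-1) = -5*(-1) = 5)
O(y, u) = -4 (O(y, u) = -3 + (⅕)*(-5) = -3 - 1 = -4)
v(p, R) = -5/4 (v(p, R) = 0/(-4) + 5/(-4) = 0*(-¼) + 5*(-¼) = 0 - 5/4 = -5/4)
v(-14, -15) + 43 = -5/4 + 43 = 167/4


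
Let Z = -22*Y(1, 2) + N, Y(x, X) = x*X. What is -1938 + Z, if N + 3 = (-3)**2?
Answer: -1976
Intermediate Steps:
Y(x, X) = X*x
N = 6 (N = -3 + (-3)**2 = -3 + 9 = 6)
Z = -38 (Z = -44 + 6 = -38)
-1938 + Z = -1938 - 38 = -1976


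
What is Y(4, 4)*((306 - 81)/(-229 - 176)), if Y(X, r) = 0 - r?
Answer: 20/9 ≈ 2.2222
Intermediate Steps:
Y(X, r) = -r
Y(4, 4)*((306 - 81)/(-229 - 176)) = (-1*4)*((306 - 81)/(-229 - 176)) = -900/(-405) = -900*(-1)/405 = -4*(-5/9) = 20/9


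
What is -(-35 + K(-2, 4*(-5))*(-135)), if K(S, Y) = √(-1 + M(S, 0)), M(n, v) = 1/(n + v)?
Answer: 35 + 135*I*√6/2 ≈ 35.0 + 165.34*I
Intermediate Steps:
K(S, Y) = √(-1 + 1/S) (K(S, Y) = √(-1 + 1/(S + 0)) = √(-1 + 1/S))
-(-35 + K(-2, 4*(-5))*(-135)) = -(-35 + √((1 - 1*(-2))/(-2))*(-135)) = -(-35 + √(-(1 + 2)/2)*(-135)) = -(-35 + √(-½*3)*(-135)) = -(-35 + √(-3/2)*(-135)) = -(-35 + (I*√6/2)*(-135)) = -(-35 - 135*I*√6/2) = 35 + 135*I*√6/2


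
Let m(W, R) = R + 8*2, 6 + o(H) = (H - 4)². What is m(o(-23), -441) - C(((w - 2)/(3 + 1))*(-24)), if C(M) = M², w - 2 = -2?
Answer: -569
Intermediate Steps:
o(H) = -6 + (-4 + H)² (o(H) = -6 + (H - 4)² = -6 + (-4 + H)²)
w = 0 (w = 2 - 2 = 0)
m(W, R) = 16 + R (m(W, R) = R + 16 = 16 + R)
m(o(-23), -441) - C(((w - 2)/(3 + 1))*(-24)) = (16 - 441) - (((0 - 2)/(3 + 1))*(-24))² = -425 - (-2/4*(-24))² = -425 - (-2*¼*(-24))² = -425 - (-½*(-24))² = -425 - 1*12² = -425 - 1*144 = -425 - 144 = -569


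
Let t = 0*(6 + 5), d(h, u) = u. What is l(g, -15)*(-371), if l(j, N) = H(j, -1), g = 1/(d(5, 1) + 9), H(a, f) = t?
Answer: 0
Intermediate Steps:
t = 0 (t = 0*11 = 0)
H(a, f) = 0
g = 1/10 (g = 1/(1 + 9) = 1/10 ≈ 0.10000)
l(j, N) = 0
l(g, -15)*(-371) = 0*(-371) = 0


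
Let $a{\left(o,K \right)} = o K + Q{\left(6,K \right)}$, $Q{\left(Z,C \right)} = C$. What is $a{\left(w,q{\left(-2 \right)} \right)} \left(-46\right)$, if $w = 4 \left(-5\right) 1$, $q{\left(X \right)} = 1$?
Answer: $874$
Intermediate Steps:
$w = -20$ ($w = \left(-20\right) 1 = -20$)
$a{\left(o,K \right)} = K + K o$ ($a{\left(o,K \right)} = o K + K = K o + K = K + K o$)
$a{\left(w,q{\left(-2 \right)} \right)} \left(-46\right) = 1 \left(1 - 20\right) \left(-46\right) = 1 \left(-19\right) \left(-46\right) = \left(-19\right) \left(-46\right) = 874$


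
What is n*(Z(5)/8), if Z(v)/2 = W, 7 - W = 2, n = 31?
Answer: 155/4 ≈ 38.750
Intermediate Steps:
W = 5 (W = 7 - 1*2 = 7 - 2 = 5)
Z(v) = 10 (Z(v) = 2*5 = 10)
n*(Z(5)/8) = 31*(10/8) = 31*(10*(⅛)) = 31*(5/4) = 155/4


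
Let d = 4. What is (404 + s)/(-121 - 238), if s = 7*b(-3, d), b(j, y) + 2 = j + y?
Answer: -397/359 ≈ -1.1059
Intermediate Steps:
b(j, y) = -2 + j + y (b(j, y) = -2 + (j + y) = -2 + j + y)
s = -7 (s = 7*(-2 - 3 + 4) = 7*(-1) = -7)
(404 + s)/(-121 - 238) = (404 - 7)/(-121 - 238) = 397/(-359) = 397*(-1/359) = -397/359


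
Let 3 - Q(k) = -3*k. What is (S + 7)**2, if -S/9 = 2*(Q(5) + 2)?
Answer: 124609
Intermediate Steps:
Q(k) = 3 + 3*k (Q(k) = 3 - (-3)*k = 3 + 3*k)
S = -360 (S = -18*((3 + 3*5) + 2) = -18*((3 + 15) + 2) = -18*(18 + 2) = -18*20 = -9*40 = -360)
(S + 7)**2 = (-360 + 7)**2 = (-353)**2 = 124609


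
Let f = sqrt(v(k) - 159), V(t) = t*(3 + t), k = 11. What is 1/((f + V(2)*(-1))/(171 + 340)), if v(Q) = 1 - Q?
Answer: -5110/269 - 6643*I/269 ≈ -18.996 - 24.695*I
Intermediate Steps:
f = 13*I (f = sqrt((1 - 1*11) - 159) = sqrt((1 - 11) - 159) = sqrt(-10 - 159) = sqrt(-169) = 13*I ≈ 13.0*I)
1/((f + V(2)*(-1))/(171 + 340)) = 1/((13*I + (2*(3 + 2))*(-1))/(171 + 340)) = 1/((13*I + (2*5)*(-1))/511) = 1/((13*I + 10*(-1))*(1/511)) = 1/((13*I - 10)*(1/511)) = 1/((-10 + 13*I)*(1/511)) = 1/(-10/511 + 13*I/511) = 261121*(-10/511 - 13*I/511)/269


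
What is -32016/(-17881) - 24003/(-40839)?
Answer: 578899689/243414053 ≈ 2.3783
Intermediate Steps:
-32016/(-17881) - 24003/(-40839) = -32016*(-1/17881) - 24003*(-1/40839) = 32016/17881 + 8001/13613 = 578899689/243414053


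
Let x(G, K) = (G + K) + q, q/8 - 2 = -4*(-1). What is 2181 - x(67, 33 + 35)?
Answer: 1998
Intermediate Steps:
q = 48 (q = 16 + 8*(-4*(-1)) = 16 + 8*4 = 16 + 32 = 48)
x(G, K) = 48 + G + K (x(G, K) = (G + K) + 48 = 48 + G + K)
2181 - x(67, 33 + 35) = 2181 - (48 + 67 + (33 + 35)) = 2181 - (48 + 67 + 68) = 2181 - 1*183 = 2181 - 183 = 1998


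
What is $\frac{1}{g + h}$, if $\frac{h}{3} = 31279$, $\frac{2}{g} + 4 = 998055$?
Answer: $\frac{998051}{93654111689} \approx 1.0657 \cdot 10^{-5}$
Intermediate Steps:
$g = \frac{2}{998051}$ ($g = \frac{2}{-4 + 998055} = \frac{2}{998051} \approx 2.0039 \cdot 10^{-6}$)
$h = 93837$ ($h = 3 \cdot 31279 = 93837$)
$\frac{1}{g + h} = \frac{1}{\frac{2}{998051} + 93837} = \frac{1}{\frac{93654111689}{998051}} = \frac{998051}{93654111689}$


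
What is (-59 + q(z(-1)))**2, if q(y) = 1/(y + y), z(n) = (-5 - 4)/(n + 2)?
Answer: 1129969/324 ≈ 3487.6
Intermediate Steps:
z(n) = -9/(2 + n)
q(y) = 1/(2*y)
(-59 + q(z(-1)))**2 = (-59 + 1/(2*((-9/(2 - 1)))))**2 = (-59 + 1/(2*((-9/1))))**2 = (-59 + 1/(2*((-9*1))))**2 = (-59 + (1/2)/(-9))**2 = (-59 + (1/2)*(-1/9))**2 = (-59 - 1/18)**2 = (-1063/18)**2 = 1129969/324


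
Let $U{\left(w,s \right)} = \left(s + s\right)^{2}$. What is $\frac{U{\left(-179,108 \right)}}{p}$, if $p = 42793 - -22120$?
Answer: $\frac{46656}{64913} \approx 0.71875$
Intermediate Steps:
$p = 64913$ ($p = 42793 + 22120 = 64913$)
$U{\left(w,s \right)} = 4 s^{2}$ ($U{\left(w,s \right)} = \left(2 s\right)^{2} = 4 s^{2}$)
$\frac{U{\left(-179,108 \right)}}{p} = \frac{4 \cdot 108^{2}}{64913} = 4 \cdot 11664 \cdot \frac{1}{64913} = 46656 \cdot \frac{1}{64913} = \frac{46656}{64913}$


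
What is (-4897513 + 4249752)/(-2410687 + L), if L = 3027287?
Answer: -647761/616600 ≈ -1.0505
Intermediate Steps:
(-4897513 + 4249752)/(-2410687 + L) = (-4897513 + 4249752)/(-2410687 + 3027287) = -647761/616600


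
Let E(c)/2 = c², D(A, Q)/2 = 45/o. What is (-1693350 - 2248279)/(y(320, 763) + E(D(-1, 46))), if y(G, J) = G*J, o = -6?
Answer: -3941629/244610 ≈ -16.114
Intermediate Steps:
D(A, Q) = -15 (D(A, Q) = 2*(45/(-6)) = 2*(45*(-⅙)) = 2*(-15/2) = -15)
E(c) = 2*c²
(-1693350 - 2248279)/(y(320, 763) + E(D(-1, 46))) = (-1693350 - 2248279)/(320*763 + 2*(-15)²) = -3941629/(244160 + 2*225) = -3941629/(244160 + 450) = -3941629/244610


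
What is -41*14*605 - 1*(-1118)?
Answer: -346152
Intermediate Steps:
-41*14*605 - 1*(-1118) = -574*605 + 1118 = -347270 + 1118 = -346152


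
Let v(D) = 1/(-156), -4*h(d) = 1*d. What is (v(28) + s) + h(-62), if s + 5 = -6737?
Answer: -1049335/156 ≈ -6726.5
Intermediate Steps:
h(d) = -d/4
s = -6742 (s = -5 - 6737 = -6742)
v(D) = -1/156
(v(28) + s) + h(-62) = (-1/156 - 6742) - 1/4*(-62) = -1051753/156 + 31/2 = -1049335/156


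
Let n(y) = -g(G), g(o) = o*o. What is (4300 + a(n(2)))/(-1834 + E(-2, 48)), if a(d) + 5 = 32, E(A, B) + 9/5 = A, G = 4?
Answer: -21635/9189 ≈ -2.3544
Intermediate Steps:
E(A, B) = -9/5 + A
g(o) = o²
n(y) = -16 (n(y) = -1*4² = -1*16 = -16)
a(d) = 27 (a(d) = -5 + 32 = 27)
(4300 + a(n(2)))/(-1834 + E(-2, 48)) = (4300 + 27)/(-1834 + (-9/5 - 2)) = 4327/(-1834 - 19/5) = 4327/(-9189/5) = 4327*(-5/9189) = -21635/9189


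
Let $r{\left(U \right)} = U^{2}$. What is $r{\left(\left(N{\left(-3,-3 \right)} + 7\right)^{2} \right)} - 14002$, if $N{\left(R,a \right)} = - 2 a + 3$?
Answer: $51534$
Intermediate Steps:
$N{\left(R,a \right)} = 3 - 2 a$
$r{\left(\left(N{\left(-3,-3 \right)} + 7\right)^{2} \right)} - 14002 = \left(\left(\left(3 - -6\right) + 7\right)^{2}\right)^{2} - 14002 = \left(\left(\left(3 + 6\right) + 7\right)^{2}\right)^{2} - 14002 = \left(\left(9 + 7\right)^{2}\right)^{2} - 14002 = \left(16^{2}\right)^{2} - 14002 = 256^{2} - 14002 = 65536 - 14002 = 51534$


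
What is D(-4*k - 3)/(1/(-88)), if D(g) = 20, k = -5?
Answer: -1760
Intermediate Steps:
D(-4*k - 3)/(1/(-88)) = 20/(1/(-88)) = 20/(-1/88) = 20*(-88) = -1760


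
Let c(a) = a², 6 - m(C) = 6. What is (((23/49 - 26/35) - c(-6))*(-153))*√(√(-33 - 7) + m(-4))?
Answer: 1359711*2^(¾)*5^(¼)*√I/245 ≈ 9869.2 + 9869.2*I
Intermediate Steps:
m(C) = 0 (m(C) = 6 - 1*6 = 6 - 6 = 0)
(((23/49 - 26/35) - c(-6))*(-153))*√(√(-33 - 7) + m(-4)) = (((23/49 - 26/35) - 1*(-6)²)*(-153))*√(√(-33 - 7) + 0) = (((23*(1/49) - 26*1/35) - 1*36)*(-153))*√(√(-40) + 0) = (((23/49 - 26/35) - 36)*(-153))*√(2*I*√10 + 0) = ((-67/245 - 36)*(-153))*√(2*I*√10) = (-8887/245*(-153))*(2^(¾)*5^(¼)*√I) = 1359711*(2^(¾)*5^(¼)*√I)/245 = 1359711*2^(¾)*5^(¼)*√I/245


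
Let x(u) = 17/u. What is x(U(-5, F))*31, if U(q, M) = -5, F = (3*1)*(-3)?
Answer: -527/5 ≈ -105.40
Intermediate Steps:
F = -9 (F = 3*(-3) = -9)
x(U(-5, F))*31 = (17/(-5))*31 = (17*(-⅕))*31 = -17/5*31 = -527/5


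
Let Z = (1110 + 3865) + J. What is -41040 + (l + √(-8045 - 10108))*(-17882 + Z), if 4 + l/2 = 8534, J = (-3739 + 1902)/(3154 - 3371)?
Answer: -47759538600/217 - 8396946*I*√2017/217 ≈ -2.2009e+8 - 1.7379e+6*I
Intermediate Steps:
J = 1837/217 (J = -1837/(-217) = -1837*(-1/217) = 1837/217 ≈ 8.4654)
l = 17060 (l = -8 + 2*8534 = -8 + 17068 = 17060)
Z = 1081412/217 (Z = (1110 + 3865) + 1837/217 = 4975 + 1837/217 = 1081412/217 ≈ 4983.5)
-41040 + (l + √(-8045 - 10108))*(-17882 + Z) = -41040 + (17060 + √(-8045 - 10108))*(-17882 + 1081412/217) = -41040 + (17060 + √(-18153))*(-2798982/217) = -41040 + (17060 + 3*I*√2017)*(-2798982/217) = -41040 + (-47750632920/217 - 8396946*I*√2017/217) = -47759538600/217 - 8396946*I*√2017/217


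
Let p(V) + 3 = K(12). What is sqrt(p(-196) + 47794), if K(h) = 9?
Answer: 10*sqrt(478) ≈ 218.63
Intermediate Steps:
p(V) = 6 (p(V) = -3 + 9 = 6)
sqrt(p(-196) + 47794) = sqrt(6 + 47794) = sqrt(47800) = 10*sqrt(478)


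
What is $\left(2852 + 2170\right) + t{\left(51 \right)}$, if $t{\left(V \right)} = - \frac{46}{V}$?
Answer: $\frac{256076}{51} \approx 5021.1$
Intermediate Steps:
$\left(2852 + 2170\right) + t{\left(51 \right)} = \left(2852 + 2170\right) - \frac{46}{51} = 5022 - \frac{46}{51} = \frac{256076}{51}$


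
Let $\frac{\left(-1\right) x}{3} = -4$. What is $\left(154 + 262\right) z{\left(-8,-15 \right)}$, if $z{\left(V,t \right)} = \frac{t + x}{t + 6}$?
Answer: $\frac{416}{3} \approx 138.67$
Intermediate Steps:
$x = 12$ ($x = \left(-3\right) \left(-4\right) = 12$)
$z{\left(V,t \right)} = \frac{12 + t}{6 + t}$ ($z{\left(V,t \right)} = \frac{t + 12}{t + 6} = \frac{12 + t}{6 + t}$)
$\left(154 + 262\right) z{\left(-8,-15 \right)} = \left(154 + 262\right) \frac{12 - 15}{6 - 15} = 416 \frac{1}{-9} \left(-3\right) = 416 \left(\left(- \frac{1}{9}\right) \left(-3\right)\right) = 416 \cdot \frac{1}{3} = \frac{416}{3}$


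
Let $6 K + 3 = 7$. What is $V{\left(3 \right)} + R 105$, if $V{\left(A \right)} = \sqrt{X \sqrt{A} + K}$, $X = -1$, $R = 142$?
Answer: $14910 + \frac{\sqrt{6 - 9 \sqrt{3}}}{3} \approx 14910.0 + 1.0322 i$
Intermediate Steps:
$K = \frac{2}{3}$ ($K = - \frac{1}{2} + \frac{1}{6} \cdot 7 = - \frac{1}{2} + \frac{7}{6} = \frac{2}{3} \approx 0.66667$)
$V{\left(A \right)} = \sqrt{\frac{2}{3} - \sqrt{A}}$ ($V{\left(A \right)} = \sqrt{- \sqrt{A} + \frac{2}{3}} = \sqrt{\frac{2}{3} - \sqrt{A}}$)
$V{\left(3 \right)} + R 105 = \frac{\sqrt{6 - 9 \sqrt{3}}}{3} + 142 \cdot 105 = \frac{\sqrt{6 - 9 \sqrt{3}}}{3} + 14910 = 14910 + \frac{\sqrt{6 - 9 \sqrt{3}}}{3}$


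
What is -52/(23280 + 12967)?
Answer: -52/36247 ≈ -0.0014346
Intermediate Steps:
-52/(23280 + 12967) = -52/36247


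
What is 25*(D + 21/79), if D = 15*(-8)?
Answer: -236475/79 ≈ -2993.4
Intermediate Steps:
D = -120
25*(D + 21/79) = 25*(-120 + 21/79) = 25*(-9459/79) = -236475/79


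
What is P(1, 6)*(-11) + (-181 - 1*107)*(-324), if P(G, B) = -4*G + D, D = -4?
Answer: 93400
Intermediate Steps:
P(G, B) = -4 - 4*G (P(G, B) = -4*G - 4 = -4 - 4*G)
P(1, 6)*(-11) + (-181 - 1*107)*(-324) = (-4 - 4*1)*(-11) + (-181 - 1*107)*(-324) = (-4 - 4)*(-11) + (-181 - 107)*(-324) = -8*(-11) - 288*(-324) = 88 + 93312 = 93400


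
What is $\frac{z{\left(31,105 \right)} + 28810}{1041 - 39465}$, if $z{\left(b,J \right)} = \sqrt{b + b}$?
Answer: $- \frac{14405}{19212} - \frac{\sqrt{62}}{38424} \approx -0.75$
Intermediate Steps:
$z{\left(b,J \right)} = \sqrt{2} \sqrt{b}$ ($z{\left(b,J \right)} = \sqrt{2 b} = \sqrt{2} \sqrt{b}$)
$\frac{z{\left(31,105 \right)} + 28810}{1041 - 39465} = \frac{\sqrt{2} \sqrt{31} + 28810}{1041 - 39465} = \frac{\sqrt{62} + 28810}{-38424} = \left(28810 + \sqrt{62}\right) \left(- \frac{1}{38424}\right) = - \frac{14405}{19212} - \frac{\sqrt{62}}{38424}$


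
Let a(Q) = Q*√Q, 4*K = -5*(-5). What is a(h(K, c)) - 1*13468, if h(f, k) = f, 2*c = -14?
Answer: -107619/8 ≈ -13452.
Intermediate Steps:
c = -7 (c = (½)*(-14) = -7)
K = 25/4 (K = (-5*(-5))/4 = (¼)*25 = 25/4 ≈ 6.2500)
a(Q) = Q^(3/2)
a(h(K, c)) - 1*13468 = (25/4)^(3/2) - 1*13468 = 125/8 - 13468 = -107619/8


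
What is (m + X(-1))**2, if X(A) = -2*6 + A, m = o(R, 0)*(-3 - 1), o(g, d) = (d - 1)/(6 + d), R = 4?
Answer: 1369/9 ≈ 152.11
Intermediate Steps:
o(g, d) = (-1 + d)/(6 + d)
m = 2/3 (m = ((-1 + 0)/(6 + 0))*(-3 - 1) = (-1/6)*(-4) = ((1/6)*(-1))*(-4) = -1/6*(-4) = 2/3 ≈ 0.66667)
X(A) = -12 + A
(m + X(-1))**2 = (2/3 + (-12 - 1))**2 = (2/3 - 13)**2 = (-37/3)**2 = 1369/9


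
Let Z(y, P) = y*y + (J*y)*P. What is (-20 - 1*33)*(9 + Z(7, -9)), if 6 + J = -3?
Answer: -33125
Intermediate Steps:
J = -9 (J = -6 - 3 = -9)
Z(y, P) = y² - 9*P*y (Z(y, P) = y*y + (-9*y)*P = y² - 9*P*y)
(-20 - 1*33)*(9 + Z(7, -9)) = (-20 - 1*33)*(9 + 7*(7 - 9*(-9))) = (-20 - 33)*(9 + 7*(7 + 81)) = -53*(9 + 7*88) = -53*(9 + 616) = -53*625 = -33125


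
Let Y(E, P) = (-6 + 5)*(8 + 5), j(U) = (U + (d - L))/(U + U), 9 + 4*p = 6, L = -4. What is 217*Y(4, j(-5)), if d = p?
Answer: -2821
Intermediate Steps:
p = -¾ (p = -9/4 + (¼)*6 = -9/4 + 3/2 = -¾ ≈ -0.75000)
d = -¾ ≈ -0.75000
j(U) = (13/4 + U)/(2*U) (j(U) = (U + (-¾ - 1*(-4)))/(U + U) = (U + (-¾ + 4))/((2*U)) = (U + 13/4)*(1/(2*U)) = (13/4 + U)*(1/(2*U)) = (13/4 + U)/(2*U))
Y(E, P) = -13 (Y(E, P) = -1*13 = -13)
217*Y(4, j(-5)) = 217*(-13) = -2821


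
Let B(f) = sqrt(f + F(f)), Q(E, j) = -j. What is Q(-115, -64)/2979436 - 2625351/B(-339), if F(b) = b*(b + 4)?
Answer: 16/744859 - 875117*sqrt(113226)/37742 ≈ -7802.1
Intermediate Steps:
F(b) = b*(4 + b)
B(f) = sqrt(f + f*(4 + f))
Q(-115, -64)/2979436 - 2625351/B(-339) = -1*(-64)/2979436 - 2625351*sqrt(113226)/113226 = 64*(1/2979436) - 2625351*sqrt(113226)/113226 = 16/744859 - 2625351*sqrt(113226)/113226 = 16/744859 - 875117*sqrt(113226)/37742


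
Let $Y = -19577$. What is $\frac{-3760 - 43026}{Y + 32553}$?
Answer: $- \frac{23393}{6488} \approx -3.6056$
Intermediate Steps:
$\frac{-3760 - 43026}{Y + 32553} = \frac{-3760 - 43026}{-19577 + 32553} = - \frac{46786}{12976} = \left(-46786\right) \frac{1}{12976} = - \frac{23393}{6488}$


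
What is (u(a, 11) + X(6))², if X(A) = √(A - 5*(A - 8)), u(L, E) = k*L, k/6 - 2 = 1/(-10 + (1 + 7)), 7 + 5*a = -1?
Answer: 2704/25 ≈ 108.16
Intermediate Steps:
a = -8/5 (a = -7/5 + (⅕)*(-1) = -7/5 - ⅕ = -8/5 ≈ -1.6000)
k = 9 (k = 12 + 6/(-10 + (1 + 7)) = 12 + 6/(-10 + 8) = 12 + 6/(-2) = 12 + 6*(-½) = 12 - 3 = 9)
u(L, E) = 9*L
X(A) = √(40 - 4*A) (X(A) = √(A - 5*(-8 + A)) = √(A + (40 - 5*A)) = √(40 - 4*A))
(u(a, 11) + X(6))² = (9*(-8/5) + 2*√(10 - 1*6))² = (-72/5 + 2*√(10 - 6))² = (-72/5 + 2*√4)² = (-72/5 + 2*2)² = (-72/5 + 4)² = (-52/5)² = 2704/25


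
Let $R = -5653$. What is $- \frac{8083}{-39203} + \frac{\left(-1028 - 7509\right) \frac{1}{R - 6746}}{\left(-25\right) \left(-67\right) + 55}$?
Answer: $\frac{173717208421}{840914934810} \approx 0.20658$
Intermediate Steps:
$- \frac{8083}{-39203} + \frac{\left(-1028 - 7509\right) \frac{1}{R - 6746}}{\left(-25\right) \left(-67\right) + 55} = - \frac{8083}{-39203} + \frac{\left(-1028 - 7509\right) \frac{1}{-5653 - 6746}}{\left(-25\right) \left(-67\right) + 55} = \left(-8083\right) \left(- \frac{1}{39203}\right) + \frac{\left(-8537\right) \frac{1}{-12399}}{1675 + 55} = \frac{8083}{39203} + \frac{\left(-8537\right) \left(- \frac{1}{12399}\right)}{1730} = \frac{8083}{39203} + \frac{8537}{12399} \cdot \frac{1}{1730} = \frac{8083}{39203} + \frac{8537}{21450270} = \frac{173717208421}{840914934810}$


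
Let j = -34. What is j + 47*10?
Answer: 436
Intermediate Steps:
j + 47*10 = -34 + 47*10 = -34 + 470 = 436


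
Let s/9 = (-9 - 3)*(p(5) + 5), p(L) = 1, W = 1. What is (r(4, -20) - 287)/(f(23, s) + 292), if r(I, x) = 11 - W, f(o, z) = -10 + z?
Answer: 277/366 ≈ 0.75683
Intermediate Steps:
s = -648 (s = 9*((-9 - 3)*(1 + 5)) = 9*(-12*6) = 9*(-72) = -648)
r(I, x) = 10 (r(I, x) = 11 - 1*1 = 11 - 1 = 10)
(r(4, -20) - 287)/(f(23, s) + 292) = (10 - 287)/((-10 - 648) + 292) = -277/(-658 + 292) = -277/(-366) = -277*(-1/366) = 277/366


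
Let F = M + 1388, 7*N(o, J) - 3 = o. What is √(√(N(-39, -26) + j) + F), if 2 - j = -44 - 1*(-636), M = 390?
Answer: √(87122 + 7*I*√29162)/7 ≈ 42.167 + 0.28927*I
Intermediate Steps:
N(o, J) = 3/7 + o/7
j = -590 (j = 2 - (-44 - 1*(-636)) = 2 - (-44 + 636) = 2 - 1*592 = 2 - 592 = -590)
F = 1778 (F = 390 + 1388 = 1778)
√(√(N(-39, -26) + j) + F) = √(√((3/7 + (⅐)*(-39)) - 590) + 1778) = √(√((3/7 - 39/7) - 590) + 1778) = √(√(-36/7 - 590) + 1778) = √(√(-4166/7) + 1778) = √(I*√29162/7 + 1778) = √(1778 + I*√29162/7)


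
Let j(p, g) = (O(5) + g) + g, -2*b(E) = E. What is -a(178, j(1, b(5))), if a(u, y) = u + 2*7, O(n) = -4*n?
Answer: -192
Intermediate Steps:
b(E) = -E/2
j(p, g) = -20 + 2*g (j(p, g) = (-4*5 + g) + g = (-20 + g) + g = -20 + 2*g)
a(u, y) = 14 + u (a(u, y) = u + 14 = 14 + u)
-a(178, j(1, b(5))) = -(14 + 178) = -1*192 = -192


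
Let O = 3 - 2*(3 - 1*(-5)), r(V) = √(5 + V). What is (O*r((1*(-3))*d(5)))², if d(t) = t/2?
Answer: -845/2 ≈ -422.50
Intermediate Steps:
d(t) = t/2 (d(t) = t*(½) = t/2)
O = -13 (O = 3 - 2*(3 + 5) = 3 - 2*8 = 3 - 16 = -13)
(O*r((1*(-3))*d(5)))² = (-13*√(5 + (1*(-3))*((½)*5)))² = (-13*√(5 - 3*5/2))² = (-13*√(5 - 15/2))² = (-13*I*√10/2)² = -845/2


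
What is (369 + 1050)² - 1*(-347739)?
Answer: 2361300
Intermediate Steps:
(369 + 1050)² - 1*(-347739) = 1419² + 347739 = 2013561 + 347739 = 2361300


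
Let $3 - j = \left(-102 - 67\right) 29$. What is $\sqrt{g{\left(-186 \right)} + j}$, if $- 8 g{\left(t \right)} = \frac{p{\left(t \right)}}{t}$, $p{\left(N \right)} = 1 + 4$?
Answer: $\frac{\sqrt{678635601}}{372} \approx 70.029$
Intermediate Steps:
$p{\left(N \right)} = 5$
$j = 4904$ ($j = 3 - \left(-102 - 67\right) 29 = 3 - \left(-169\right) 29 = 3 - -4901 = 3 + 4901 = 4904$)
$g{\left(t \right)} = - \frac{5}{8 t}$ ($g{\left(t \right)} = - \frac{5 \frac{1}{t}}{8} = - \frac{5}{8 t}$)
$\sqrt{g{\left(-186 \right)} + j} = \sqrt{- \frac{5}{8 \left(-186\right)} + 4904} = \sqrt{\left(- \frac{5}{8}\right) \left(- \frac{1}{186}\right) + 4904} = \sqrt{\frac{5}{1488} + 4904} = \sqrt{\frac{7297157}{1488}} = \frac{\sqrt{678635601}}{372}$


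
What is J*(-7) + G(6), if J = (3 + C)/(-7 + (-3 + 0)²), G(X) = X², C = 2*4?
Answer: -5/2 ≈ -2.5000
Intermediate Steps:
C = 8
J = 11/2 (J = (3 + 8)/(-7 + (-3 + 0)²) = 11/(-7 + (-3)²) = 11/(-7 + 9) = 11/2 ≈ 5.5000)
J*(-7) + G(6) = (11/2)*(-7) + 6² = -77/2 + 36 = -5/2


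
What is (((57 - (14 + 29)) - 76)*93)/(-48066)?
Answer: 961/8011 ≈ 0.11996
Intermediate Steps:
(((57 - (14 + 29)) - 76)*93)/(-48066) = (((57 - 1*43) - 76)*93)*(-1/48066) = (((57 - 43) - 76)*93)*(-1/48066) = ((14 - 76)*93)*(-1/48066) = -62*93*(-1/48066) = -5766*(-1/48066) = 961/8011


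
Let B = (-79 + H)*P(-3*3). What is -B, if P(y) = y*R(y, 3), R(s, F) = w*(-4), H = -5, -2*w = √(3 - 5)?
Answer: -1512*I*√2 ≈ -2138.3*I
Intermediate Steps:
w = -I*√2/2 (w = -√(3 - 5)/2 = -I*√2/2 ≈ -0.70711*I)
R(s, F) = 2*I*√2 (R(s, F) = -I*√2/2*(-4) = 2*I*√2)
P(y) = 2*I*y*√2 (P(y) = y*(2*I*√2) = 2*I*y*√2)
B = 1512*I*√2 (B = (-79 - 5)*(2*I*(-3*3)*√2) = -168*I*(-9)*√2 = -(-1512)*I*√2 = 1512*I*√2 ≈ 2138.3*I)
-B = -1512*I*√2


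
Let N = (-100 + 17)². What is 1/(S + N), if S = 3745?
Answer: 1/10634 ≈ 9.4038e-5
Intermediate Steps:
N = 6889 (N = (-83)² = 6889)
1/(S + N) = 1/(3745 + 6889) = 1/10634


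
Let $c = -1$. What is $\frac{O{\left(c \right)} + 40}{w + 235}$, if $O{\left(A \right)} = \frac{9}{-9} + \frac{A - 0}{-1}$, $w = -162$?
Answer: $\frac{40}{73} \approx 0.54795$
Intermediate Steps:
$O{\left(A \right)} = -1 - A$ ($O{\left(A \right)} = 9 \left(- \frac{1}{9}\right) + \left(A + 0\right) \left(-1\right) = -1 + A \left(-1\right) = -1 - A$)
$\frac{O{\left(c \right)} + 40}{w + 235} = \frac{\left(-1 - -1\right) + 40}{-162 + 235} = \frac{\left(-1 + 1\right) + 40}{73} = \left(0 + 40\right) \frac{1}{73} = 40 \cdot \frac{1}{73} = \frac{40}{73}$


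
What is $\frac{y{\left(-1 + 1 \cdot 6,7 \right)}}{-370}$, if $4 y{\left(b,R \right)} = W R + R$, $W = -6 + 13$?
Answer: $- \frac{7}{185} \approx -0.037838$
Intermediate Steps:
$W = 7$
$y{\left(b,R \right)} = 2 R$ ($y{\left(b,R \right)} = \frac{7 R + R}{4} = \frac{8 R}{4} = 2 R$)
$\frac{y{\left(-1 + 1 \cdot 6,7 \right)}}{-370} = \frac{2 \cdot 7}{-370} = 14 \left(- \frac{1}{370}\right) = - \frac{7}{185}$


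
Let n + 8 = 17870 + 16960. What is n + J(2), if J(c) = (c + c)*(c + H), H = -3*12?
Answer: 34686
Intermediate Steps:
H = -36
J(c) = 2*c*(-36 + c) (J(c) = (c + c)*(c - 36) = (2*c)*(-36 + c) = 2*c*(-36 + c))
n = 34822 (n = -8 + (17870 + 16960) = -8 + 34830 = 34822)
n + J(2) = 34822 + 2*2*(-36 + 2) = 34822 + 2*2*(-34) = 34822 - 136 = 34686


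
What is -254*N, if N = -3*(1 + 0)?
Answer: 762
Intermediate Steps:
N = -3 (N = -3*1 = -3)
-254*N = -254*(-3) = 762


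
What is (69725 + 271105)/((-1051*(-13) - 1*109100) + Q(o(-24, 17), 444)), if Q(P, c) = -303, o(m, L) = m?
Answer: -34083/9574 ≈ -3.5600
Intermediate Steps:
(69725 + 271105)/((-1051*(-13) - 1*109100) + Q(o(-24, 17), 444)) = (69725 + 271105)/((-1051*(-13) - 1*109100) - 303) = 340830/((13663 - 109100) - 303) = 340830/(-95437 - 303) = 340830/(-95740) = 340830*(-1/95740) = -34083/9574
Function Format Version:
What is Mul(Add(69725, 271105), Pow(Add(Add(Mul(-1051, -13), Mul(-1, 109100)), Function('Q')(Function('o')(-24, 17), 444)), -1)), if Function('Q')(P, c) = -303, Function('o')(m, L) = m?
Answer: Rational(-34083, 9574) ≈ -3.5600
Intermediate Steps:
Mul(Add(69725, 271105), Pow(Add(Add(Mul(-1051, -13), Mul(-1, 109100)), Function('Q')(Function('o')(-24, 17), 444)), -1)) = Mul(Add(69725, 271105), Pow(Add(Add(Mul(-1051, -13), Mul(-1, 109100)), -303), -1)) = Mul(340830, Pow(Add(Add(13663, -109100), -303), -1)) = Mul(340830, Pow(Add(-95437, -303), -1)) = Mul(340830, Pow(-95740, -1)) = Mul(340830, Rational(-1, 95740)) = Rational(-34083, 9574)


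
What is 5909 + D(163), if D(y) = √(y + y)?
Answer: 5909 + √326 ≈ 5927.1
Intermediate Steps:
D(y) = √2*√y (D(y) = √(2*y) = √2*√y)
5909 + D(163) = 5909 + √2*√163 = 5909 + √326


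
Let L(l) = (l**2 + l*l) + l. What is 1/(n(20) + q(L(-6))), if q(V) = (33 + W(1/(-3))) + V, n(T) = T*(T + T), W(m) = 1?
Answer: 1/900 ≈ 0.0011111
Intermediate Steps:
n(T) = 2*T**2 (n(T) = T*(2*T) = 2*T**2)
L(l) = l + 2*l**2 (L(l) = (l**2 + l**2) + l = 2*l**2 + l = l + 2*l**2)
q(V) = 34 + V (q(V) = (33 + 1) + V = 34 + V)
1/(n(20) + q(L(-6))) = 1/(2*20**2 + (34 - 6*(1 + 2*(-6)))) = 1/(2*400 + (34 - 6*(1 - 12))) = 1/(800 + (34 - 6*(-11))) = 1/(800 + (34 + 66)) = 1/(800 + 100) = 1/900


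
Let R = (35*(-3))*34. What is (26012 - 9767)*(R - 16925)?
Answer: -332941275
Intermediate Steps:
R = -3570 (R = -105*34 = -3570)
(26012 - 9767)*(R - 16925) = (26012 - 9767)*(-3570 - 16925) = 16245*(-20495) = -332941275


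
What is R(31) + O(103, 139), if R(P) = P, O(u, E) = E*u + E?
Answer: 14487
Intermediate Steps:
O(u, E) = E + E*u
R(31) + O(103, 139) = 31 + 139*(1 + 103) = 31 + 139*104 = 31 + 14456 = 14487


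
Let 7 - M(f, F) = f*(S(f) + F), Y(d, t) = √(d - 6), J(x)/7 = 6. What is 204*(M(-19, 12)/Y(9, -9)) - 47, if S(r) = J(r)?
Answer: -47 + 70244*√3 ≈ 1.2162e+5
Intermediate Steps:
J(x) = 42 (J(x) = 7*6 = 42)
S(r) = 42
Y(d, t) = √(-6 + d)
M(f, F) = 7 - f*(42 + F)
204*(M(-19, 12)/Y(9, -9)) - 47 = 204*((7 - 42*(-19) - 1*12*(-19))/(√(-6 + 9))) - 47 = 204*((7 + 798 + 228)/(√3)) - 47 = 204*(1033*(√3/3)) - 47 = 204*(1033*√3/3) - 47 = 70244*√3 - 47 = -47 + 70244*√3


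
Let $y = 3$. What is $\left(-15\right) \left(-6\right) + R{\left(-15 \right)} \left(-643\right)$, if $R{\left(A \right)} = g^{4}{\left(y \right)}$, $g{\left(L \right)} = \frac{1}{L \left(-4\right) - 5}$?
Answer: $\frac{7516247}{83521} \approx 89.992$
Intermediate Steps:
$g{\left(L \right)} = \frac{1}{-5 - 4 L}$ ($g{\left(L \right)} = \frac{1}{- 4 L - 5} = \frac{1}{-5 - 4 L}$)
$R{\left(A \right)} = \frac{1}{83521}$ ($R{\left(A \right)} = \left(- \frac{1}{5 + 4 \cdot 3}\right)^{4} = \left(- \frac{1}{5 + 12}\right)^{4} = \left(- \frac{1}{17}\right)^{4} = \frac{1}{83521}$)
$\left(-15\right) \left(-6\right) + R{\left(-15 \right)} \left(-643\right) = \left(-15\right) \left(-6\right) + \frac{1}{83521} \left(-643\right) = 90 - \frac{643}{83521} = \frac{7516247}{83521}$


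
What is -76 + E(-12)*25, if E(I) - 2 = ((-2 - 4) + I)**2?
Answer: 8074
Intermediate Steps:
E(I) = 2 + (-6 + I)**2 (E(I) = 2 + ((-2 - 4) + I)**2 = 2 + (-6 + I)**2)
-76 + E(-12)*25 = -76 + (2 + (-6 - 12)**2)*25 = -76 + (2 + (-18)**2)*25 = -76 + (2 + 324)*25 = -76 + 326*25 = -76 + 8150 = 8074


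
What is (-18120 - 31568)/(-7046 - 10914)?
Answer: 6211/2245 ≈ 2.7666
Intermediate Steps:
(-18120 - 31568)/(-7046 - 10914) = -49688/(-17960) = -49688*(-1/17960) = 6211/2245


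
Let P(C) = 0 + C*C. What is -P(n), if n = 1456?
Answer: -2119936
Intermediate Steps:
P(C) = C² (P(C) = 0 + C² = C²)
-P(n) = -1*1456² = -1*2119936 = -2119936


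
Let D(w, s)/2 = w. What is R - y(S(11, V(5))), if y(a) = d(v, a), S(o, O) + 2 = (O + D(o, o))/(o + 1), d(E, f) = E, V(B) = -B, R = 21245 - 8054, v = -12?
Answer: 13203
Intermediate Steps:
R = 13191
D(w, s) = 2*w
S(o, O) = -2 + (O + 2*o)/(1 + o) (S(o, O) = -2 + (O + 2*o)/(o + 1) = -2 + (O + 2*o)/(1 + o))
y(a) = -12
R - y(S(11, V(5))) = 13191 - 1*(-12) = 13191 + 12 = 13203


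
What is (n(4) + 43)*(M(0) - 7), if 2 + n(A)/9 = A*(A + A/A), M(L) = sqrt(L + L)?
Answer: -1435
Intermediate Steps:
M(L) = sqrt(2)*sqrt(L) (M(L) = sqrt(2*L) = sqrt(2)*sqrt(L))
n(A) = -18 + 9*A*(1 + A) (n(A) = -18 + 9*(A*(A + A/A)) = -18 + 9*(A*(A + 1)) = -18 + 9*(A*(1 + A)) = -18 + 9*A*(1 + A))
(n(4) + 43)*(M(0) - 7) = ((-18 + 9*4 + 9*4**2) + 43)*(sqrt(2)*sqrt(0) - 7) = ((-18 + 36 + 9*16) + 43)*(sqrt(2)*0 - 7) = ((-18 + 36 + 144) + 43)*(0 - 7) = (162 + 43)*(-7) = 205*(-7) = -1435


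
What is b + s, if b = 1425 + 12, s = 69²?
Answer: 6198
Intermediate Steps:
s = 4761
b = 1437
b + s = 1437 + 4761 = 6198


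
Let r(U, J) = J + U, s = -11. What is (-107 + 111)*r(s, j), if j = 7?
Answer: -16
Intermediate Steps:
(-107 + 111)*r(s, j) = (-107 + 111)*(7 - 11) = 4*(-4) = -16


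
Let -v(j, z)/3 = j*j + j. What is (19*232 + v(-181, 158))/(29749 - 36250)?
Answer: 93332/6501 ≈ 14.357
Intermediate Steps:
v(j, z) = -3*j - 3*j**2 (v(j, z) = -3*(j*j + j) = -3*(j**2 + j) = -3*(j + j**2) = -3*j - 3*j**2)
(19*232 + v(-181, 158))/(29749 - 36250) = (19*232 - 3*(-181)*(1 - 181))/(29749 - 36250) = (4408 - 3*(-181)*(-180))/(-6501) = (4408 - 97740)*(-1/6501) = -93332*(-1/6501) = 93332/6501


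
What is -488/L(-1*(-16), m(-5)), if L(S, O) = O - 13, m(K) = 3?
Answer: 244/5 ≈ 48.800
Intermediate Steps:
L(S, O) = -13 + O
-488/L(-1*(-16), m(-5)) = -488/(-13 + 3) = -488/(-10) = -488*(-⅒) = 244/5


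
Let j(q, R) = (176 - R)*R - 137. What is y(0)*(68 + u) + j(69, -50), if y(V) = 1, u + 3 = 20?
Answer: -11352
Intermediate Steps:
u = 17 (u = -3 + 20 = 17)
j(q, R) = -137 + R*(176 - R) (j(q, R) = R*(176 - R) - 137 = -137 + R*(176 - R))
y(0)*(68 + u) + j(69, -50) = 1*(68 + 17) + (-137 - 1*(-50)**2 + 176*(-50)) = 1*85 + (-137 - 1*2500 - 8800) = 85 + (-137 - 2500 - 8800) = 85 - 11437 = -11352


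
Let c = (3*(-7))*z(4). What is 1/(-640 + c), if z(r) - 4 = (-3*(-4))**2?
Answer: -1/3748 ≈ -0.00026681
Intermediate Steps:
z(r) = 148 (z(r) = 4 + (-3*(-4))**2 = 4 + 12**2 = 4 + 144 = 148)
c = -3108 (c = (3*(-7))*148 = -21*148 = -3108)
1/(-640 + c) = 1/(-640 - 3108) = 1/(-3748) = -1/3748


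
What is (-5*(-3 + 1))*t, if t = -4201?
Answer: -42010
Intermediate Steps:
(-5*(-3 + 1))*t = -5*(-3 + 1)*(-4201) = -5*(-2)*(-4201) = 10*(-4201) = -42010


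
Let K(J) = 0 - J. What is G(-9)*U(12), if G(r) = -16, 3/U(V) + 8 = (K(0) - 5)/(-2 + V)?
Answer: 96/17 ≈ 5.6471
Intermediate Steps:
K(J) = -J
U(V) = 3/(-8 - 5/(-2 + V)) (U(V) = 3/(-8 + (-1*0 - 5)/(-2 + V)) = 3/(-8 + (0 - 5)/(-2 + V)) = 3/(-8 - 5/(-2 + V)))
G(-9)*U(12) = -48*(2 - 1*12)/(-11 + 8*12) = -48*(2 - 12)/(-11 + 96) = -48*(-10)/85 = -16*(-6/17) = 96/17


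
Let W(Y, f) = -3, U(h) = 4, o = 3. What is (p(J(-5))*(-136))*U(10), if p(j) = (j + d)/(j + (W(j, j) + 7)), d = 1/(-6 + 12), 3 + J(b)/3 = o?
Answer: -68/3 ≈ -22.667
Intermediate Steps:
J(b) = 0 (J(b) = -9 + 3*3 = -9 + 9 = 0)
d = ⅙ (d = 1/6 = ⅙ ≈ 0.16667)
p(j) = (⅙ + j)/(4 + j) (p(j) = (j + ⅙)/(j + (-3 + 7)) = (⅙ + j)/(j + 4) = (⅙ + j)/(4 + j))
(p(J(-5))*(-136))*U(10) = (((⅙ + 0)/(4 + 0))*(-136))*4 = (((⅙)/4)*(-136))*4 = (((¼)*(⅙))*(-136))*4 = ((1/24)*(-136))*4 = -17/3*4 = -68/3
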